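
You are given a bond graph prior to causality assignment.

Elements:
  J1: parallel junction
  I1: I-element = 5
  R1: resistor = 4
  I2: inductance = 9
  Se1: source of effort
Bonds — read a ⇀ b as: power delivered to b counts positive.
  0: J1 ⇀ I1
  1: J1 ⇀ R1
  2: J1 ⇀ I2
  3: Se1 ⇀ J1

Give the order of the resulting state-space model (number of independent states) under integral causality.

2  (I1, I2 all integral)

b3 stroke→J1  (source Se1 imposes e)
b0 stroke→I1  (J1 effort already set via bond 3)
b1 stroke→R1  (J1 effort already set via bond 3)
b2 stroke→I2  (common-e at J1 fixed by 3)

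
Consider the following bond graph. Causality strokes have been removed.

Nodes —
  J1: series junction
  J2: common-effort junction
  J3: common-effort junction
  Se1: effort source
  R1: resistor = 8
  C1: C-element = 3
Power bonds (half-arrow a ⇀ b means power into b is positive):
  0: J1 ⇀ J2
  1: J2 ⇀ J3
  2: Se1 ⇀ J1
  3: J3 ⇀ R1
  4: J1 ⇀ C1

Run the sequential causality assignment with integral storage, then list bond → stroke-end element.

#0 stroke at J2
#1 stroke at J3
#2 stroke at J1
#3 stroke at R1
#4 stroke at J1

b2 stroke at J1  (source Se1 imposes e)
b4 stroke at J1  (C1 integral (e out))
b0 stroke at J2  (only one flow-in slot at J1)
b1 stroke at J3  (J2: bond 0 brought effort, rest push out)
b3 stroke at R1  (J3: bond 1 brought effort, rest push out)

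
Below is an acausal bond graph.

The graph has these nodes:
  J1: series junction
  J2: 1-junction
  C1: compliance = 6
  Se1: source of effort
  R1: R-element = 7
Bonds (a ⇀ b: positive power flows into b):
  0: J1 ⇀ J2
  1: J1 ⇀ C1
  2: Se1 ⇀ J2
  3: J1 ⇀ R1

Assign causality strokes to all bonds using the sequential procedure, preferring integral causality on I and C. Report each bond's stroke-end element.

bond 2 stroke at J2  (source Se1 imposes e)
bond 0 stroke at J1  (J2: last free bond brings flow in)
bond 1 stroke at J1  (C1 integral (e out))
bond 3 stroke at R1  (only one flow-in slot at J1)

b0 |J1
b1 |J1
b2 |J2
b3 |R1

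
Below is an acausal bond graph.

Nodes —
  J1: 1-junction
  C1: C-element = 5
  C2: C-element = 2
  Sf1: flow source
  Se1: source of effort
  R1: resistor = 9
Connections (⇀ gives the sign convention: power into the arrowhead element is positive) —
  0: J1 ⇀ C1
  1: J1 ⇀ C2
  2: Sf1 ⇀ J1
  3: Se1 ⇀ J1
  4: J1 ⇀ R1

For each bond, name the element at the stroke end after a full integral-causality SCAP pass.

β0 stroke at J1
β1 stroke at J1
β2 stroke at Sf1
β3 stroke at J1
β4 stroke at J1

β2 stroke at Sf1  (Sf1 (Sf) sets flow on bond)
β3 stroke at J1  (Se1: effort source, stroke at far end)
β0 stroke at J1  (J1: bond 2 brought flow, rest push out)
β1 stroke at J1  (J1: bond 2 brought flow, rest push out)
β4 stroke at J1  (J1: bond 2 brought flow, rest push out)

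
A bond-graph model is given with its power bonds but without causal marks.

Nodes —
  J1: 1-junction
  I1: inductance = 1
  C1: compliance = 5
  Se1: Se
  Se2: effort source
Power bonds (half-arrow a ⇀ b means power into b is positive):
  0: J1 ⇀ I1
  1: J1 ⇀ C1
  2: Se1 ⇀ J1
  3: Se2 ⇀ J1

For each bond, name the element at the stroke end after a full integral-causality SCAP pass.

#2 stroke at J1  (Se1: effort source, stroke at far end)
#3 stroke at J1  (Se2: effort source, stroke at far end)
#0 stroke at I1  (I1 outputs flow p/I1)
#1 stroke at J1  (1-jn J1 has f-setter on 0)

bond 0 stroke→I1
bond 1 stroke→J1
bond 2 stroke→J1
bond 3 stroke→J1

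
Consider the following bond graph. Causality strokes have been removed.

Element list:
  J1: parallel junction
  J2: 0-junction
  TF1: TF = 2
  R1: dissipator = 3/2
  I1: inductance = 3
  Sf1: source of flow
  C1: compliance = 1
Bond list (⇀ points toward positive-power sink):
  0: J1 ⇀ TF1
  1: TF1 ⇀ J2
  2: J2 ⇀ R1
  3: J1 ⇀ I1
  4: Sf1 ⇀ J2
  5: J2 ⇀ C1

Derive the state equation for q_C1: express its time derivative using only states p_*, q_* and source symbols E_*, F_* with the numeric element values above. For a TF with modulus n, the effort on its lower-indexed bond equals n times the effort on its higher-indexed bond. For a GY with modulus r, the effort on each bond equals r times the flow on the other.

bond 4 stroke at Sf1  (Sf1: flow source, stroke at near end)
bond 3 stroke at I1  (I1: I, integral causality)
bond 0 stroke at J1  (J1: last free bond brings effort in)
bond 1 stroke at TF1  (through TF1, causality passes straight; one stroke at TF1)
bond 5 stroke at J2  (C1 integral (e out))
bond 2 stroke at R1  (J2 effort already set via bond 5)

dq_C1/dt = F_Sf1 - 2*p_I1/3 - 2*q_C1/3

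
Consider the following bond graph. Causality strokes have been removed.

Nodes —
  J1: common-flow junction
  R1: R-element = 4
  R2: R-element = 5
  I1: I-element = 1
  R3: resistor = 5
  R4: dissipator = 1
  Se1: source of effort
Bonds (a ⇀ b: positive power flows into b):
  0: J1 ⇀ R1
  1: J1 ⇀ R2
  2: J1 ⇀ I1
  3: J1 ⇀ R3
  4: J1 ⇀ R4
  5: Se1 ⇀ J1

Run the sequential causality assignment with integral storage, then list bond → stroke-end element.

β0 stroke→J1
β1 stroke→J1
β2 stroke→I1
β3 stroke→J1
β4 stroke→J1
β5 stroke→J1

b5 stroke→J1  (source Se1 imposes e)
b2 stroke→I1  (prefer integral on I1)
b0 stroke→J1  (J1 flow already set via bond 2)
b1 stroke→J1  (J1: bond 2 brought flow, rest push out)
b3 stroke→J1  (common-f at J1 fixed by 2)
b4 stroke→J1  (J1: bond 2 brought flow, rest push out)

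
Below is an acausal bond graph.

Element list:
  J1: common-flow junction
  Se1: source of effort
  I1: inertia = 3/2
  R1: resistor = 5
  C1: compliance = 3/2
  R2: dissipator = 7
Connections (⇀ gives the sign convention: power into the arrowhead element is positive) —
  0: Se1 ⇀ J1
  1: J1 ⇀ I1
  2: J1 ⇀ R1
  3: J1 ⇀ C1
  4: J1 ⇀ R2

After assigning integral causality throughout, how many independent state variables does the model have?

2  (C1, I1 all integral)

bond 0 →J1  (source Se1 imposes e)
bond 1 →I1  (I1 integral (f out))
bond 2 →J1  (J1 flow already set via bond 1)
bond 3 →J1  (J1: bond 1 brought flow, rest push out)
bond 4 →J1  (1-jn J1 has f-setter on 1)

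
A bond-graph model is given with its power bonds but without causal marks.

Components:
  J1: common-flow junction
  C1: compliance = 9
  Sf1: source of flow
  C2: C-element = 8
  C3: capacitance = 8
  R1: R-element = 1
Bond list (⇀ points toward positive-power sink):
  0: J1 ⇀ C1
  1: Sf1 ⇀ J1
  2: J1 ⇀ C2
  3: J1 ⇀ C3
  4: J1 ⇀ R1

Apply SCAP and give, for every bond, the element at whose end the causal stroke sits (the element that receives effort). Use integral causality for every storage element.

b1 →Sf1  (source Sf1 imposes f)
b0 →J1  (J1: bond 1 brought flow, rest push out)
b2 →J1  (1-jn J1 has f-setter on 1)
b3 →J1  (1-jn J1 has f-setter on 1)
b4 →J1  (1-jn J1 has f-setter on 1)

bond 0 |J1
bond 1 |Sf1
bond 2 |J1
bond 3 |J1
bond 4 |J1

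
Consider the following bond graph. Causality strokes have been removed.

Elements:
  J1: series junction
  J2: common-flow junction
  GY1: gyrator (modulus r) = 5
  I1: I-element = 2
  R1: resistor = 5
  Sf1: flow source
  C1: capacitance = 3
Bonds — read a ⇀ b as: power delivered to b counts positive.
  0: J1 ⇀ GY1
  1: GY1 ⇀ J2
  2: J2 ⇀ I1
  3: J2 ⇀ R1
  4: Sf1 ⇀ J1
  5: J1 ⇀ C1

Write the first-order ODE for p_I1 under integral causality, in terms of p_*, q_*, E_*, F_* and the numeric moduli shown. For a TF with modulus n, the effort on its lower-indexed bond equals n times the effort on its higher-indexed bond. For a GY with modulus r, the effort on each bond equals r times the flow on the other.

β4 stroke at Sf1  (Sf1 (Sf) sets flow on bond)
β0 stroke at J1  (common-f at J1 fixed by 4)
β5 stroke at J1  (J1: bond 4 brought flow, rest push out)
β1 stroke at J2  (GY1: gyrator matches bond 0)
β2 stroke at I1  (I1: I, integral causality)
β3 stroke at J2  (J2: bond 2 brought flow, rest push out)

dp_I1/dt = 5*F_Sf1 - 5*p_I1/2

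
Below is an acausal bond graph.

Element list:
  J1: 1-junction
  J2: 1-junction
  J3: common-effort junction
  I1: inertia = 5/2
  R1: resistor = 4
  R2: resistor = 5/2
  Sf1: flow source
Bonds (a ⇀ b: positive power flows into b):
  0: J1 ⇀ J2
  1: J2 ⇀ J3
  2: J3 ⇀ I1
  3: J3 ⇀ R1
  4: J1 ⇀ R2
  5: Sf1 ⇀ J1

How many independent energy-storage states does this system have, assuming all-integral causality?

β5 stroke→Sf1  (Sf1 (Sf) sets flow on bond)
β0 stroke→J1  (J1: bond 5 brought flow, rest push out)
β4 stroke→J1  (J1: bond 5 brought flow, rest push out)
β1 stroke→J2  (common-f at J2 fixed by 0)
β2 stroke→I1  (I1 integral (f out))
β3 stroke→J3  (only one effort-in slot at J3)

1  (I1 all integral)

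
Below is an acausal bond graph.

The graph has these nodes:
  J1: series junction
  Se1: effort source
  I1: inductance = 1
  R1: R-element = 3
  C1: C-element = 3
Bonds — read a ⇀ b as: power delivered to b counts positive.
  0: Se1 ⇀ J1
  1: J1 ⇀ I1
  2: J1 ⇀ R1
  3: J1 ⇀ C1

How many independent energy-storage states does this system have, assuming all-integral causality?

2  (C1, I1 all integral)

#0 stroke at J1  (Se1 (Se) sets effort on bond)
#1 stroke at I1  (I1 outputs flow p/I1)
#2 stroke at J1  (J1: bond 1 brought flow, rest push out)
#3 stroke at J1  (common-f at J1 fixed by 1)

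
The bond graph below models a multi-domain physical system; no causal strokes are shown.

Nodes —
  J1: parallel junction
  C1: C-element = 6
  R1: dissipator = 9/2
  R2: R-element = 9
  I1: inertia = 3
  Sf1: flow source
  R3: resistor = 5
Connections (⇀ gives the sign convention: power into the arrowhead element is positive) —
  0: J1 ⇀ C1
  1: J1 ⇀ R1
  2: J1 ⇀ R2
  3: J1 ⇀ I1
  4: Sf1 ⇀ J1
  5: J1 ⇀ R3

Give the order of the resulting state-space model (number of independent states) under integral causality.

2  (C1, I1 all integral)

b4 |Sf1  (Sf1 (Sf) sets flow on bond)
b0 |J1  (C1 integral (e out))
b1 |R1  (common-e at J1 fixed by 0)
b2 |R2  (J1: bond 0 brought effort, rest push out)
b3 |I1  (J1 effort already set via bond 0)
b5 |R3  (common-e at J1 fixed by 0)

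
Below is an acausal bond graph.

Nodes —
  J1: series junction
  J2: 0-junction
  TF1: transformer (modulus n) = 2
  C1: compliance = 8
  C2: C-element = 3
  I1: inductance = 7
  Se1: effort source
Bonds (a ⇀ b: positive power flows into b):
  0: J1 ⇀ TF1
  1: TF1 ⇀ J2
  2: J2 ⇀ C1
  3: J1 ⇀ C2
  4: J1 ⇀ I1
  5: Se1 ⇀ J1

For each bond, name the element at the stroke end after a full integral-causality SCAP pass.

#5 stroke→J1  (Se1 (Se) sets effort on bond)
#2 stroke→J2  (C1 integral (e out))
#1 stroke→TF1  (J2: bond 2 brought effort, rest push out)
#0 stroke→J1  (TF1 one-in-one-out from 1)
#3 stroke→J1  (prefer integral on C2)
#4 stroke→I1  (J1 needs exactly one f-in)

#0 |J1
#1 |TF1
#2 |J2
#3 |J1
#4 |I1
#5 |J1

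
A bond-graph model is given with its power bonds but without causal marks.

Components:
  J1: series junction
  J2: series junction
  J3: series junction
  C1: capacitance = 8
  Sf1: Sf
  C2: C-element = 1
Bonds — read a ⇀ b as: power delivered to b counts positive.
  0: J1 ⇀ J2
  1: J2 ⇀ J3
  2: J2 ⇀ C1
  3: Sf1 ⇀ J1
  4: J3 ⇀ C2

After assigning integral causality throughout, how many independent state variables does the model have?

b3 |Sf1  (source Sf1 imposes f)
b0 |J1  (J1 flow already set via bond 3)
b1 |J2  (J2 flow already set via bond 0)
b2 |J2  (common-f at J2 fixed by 0)
b4 |J3  (common-f at J3 fixed by 1)

2  (C1, C2 all integral)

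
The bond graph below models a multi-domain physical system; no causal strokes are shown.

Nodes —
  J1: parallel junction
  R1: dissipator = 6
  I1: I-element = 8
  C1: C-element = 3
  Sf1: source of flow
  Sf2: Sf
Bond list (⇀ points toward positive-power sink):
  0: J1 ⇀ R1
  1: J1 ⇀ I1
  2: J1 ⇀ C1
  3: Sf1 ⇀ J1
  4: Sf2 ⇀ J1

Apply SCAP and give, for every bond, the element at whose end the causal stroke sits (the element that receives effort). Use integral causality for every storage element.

b3 stroke at Sf1  (source Sf1 imposes f)
b4 stroke at Sf2  (source Sf2 imposes f)
b1 stroke at I1  (I1: I, integral causality)
b2 stroke at J1  (C1 integral (e out))
b0 stroke at R1  (common-e at J1 fixed by 2)

β0 stroke at R1
β1 stroke at I1
β2 stroke at J1
β3 stroke at Sf1
β4 stroke at Sf2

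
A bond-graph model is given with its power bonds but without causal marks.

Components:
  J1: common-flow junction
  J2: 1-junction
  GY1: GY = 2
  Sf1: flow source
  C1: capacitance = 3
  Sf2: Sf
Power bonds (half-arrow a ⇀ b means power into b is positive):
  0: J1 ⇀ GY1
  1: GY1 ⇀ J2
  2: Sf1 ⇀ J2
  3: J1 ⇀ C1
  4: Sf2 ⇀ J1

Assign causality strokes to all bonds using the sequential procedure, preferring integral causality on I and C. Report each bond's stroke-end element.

β0 |J1
β1 |J2
β2 |Sf1
β3 |J1
β4 |Sf2

bond 2 stroke at Sf1  (Sf1 (Sf) sets flow on bond)
bond 4 stroke at Sf2  (source Sf2 imposes f)
bond 0 stroke at J1  (common-f at J1 fixed by 4)
bond 3 stroke at J1  (J1 flow already set via bond 4)
bond 1 stroke at J2  (1-jn J2 has f-setter on 2)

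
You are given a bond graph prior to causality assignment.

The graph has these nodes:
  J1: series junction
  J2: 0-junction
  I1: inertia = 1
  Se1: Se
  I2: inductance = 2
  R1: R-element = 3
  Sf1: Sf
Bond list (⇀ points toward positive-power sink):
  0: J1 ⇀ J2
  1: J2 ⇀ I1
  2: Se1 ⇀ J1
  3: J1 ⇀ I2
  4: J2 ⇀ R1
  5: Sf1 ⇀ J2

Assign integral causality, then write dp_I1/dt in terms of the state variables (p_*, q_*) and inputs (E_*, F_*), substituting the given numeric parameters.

b2 →J1  (source Se1 imposes e)
b5 →Sf1  (Sf1 fixes flow; stroke at Sf1)
b1 →I1  (prefer integral on I1)
b3 →I2  (I2 outputs flow p/I2)
b0 →J1  (J1: bond 3 brought flow, rest push out)
b4 →J2  (closing 0-jn rule on J2)

dp_I1/dt = 3*F_Sf1 - 3*p_I1 + 3*p_I2/2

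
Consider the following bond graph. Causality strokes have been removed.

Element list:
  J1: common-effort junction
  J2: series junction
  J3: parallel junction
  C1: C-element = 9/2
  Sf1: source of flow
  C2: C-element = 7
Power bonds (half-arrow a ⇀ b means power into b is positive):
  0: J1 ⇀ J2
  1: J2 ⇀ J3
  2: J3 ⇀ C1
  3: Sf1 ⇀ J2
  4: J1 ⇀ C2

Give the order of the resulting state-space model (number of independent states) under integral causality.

bond 3 |Sf1  (source Sf1 imposes f)
bond 0 |J2  (common-f at J2 fixed by 3)
bond 1 |J2  (common-f at J2 fixed by 3)
bond 2 |J3  (only one effort-in slot at J3)
bond 4 |J1  (closing 0-jn rule on J1)

2  (C1, C2 all integral)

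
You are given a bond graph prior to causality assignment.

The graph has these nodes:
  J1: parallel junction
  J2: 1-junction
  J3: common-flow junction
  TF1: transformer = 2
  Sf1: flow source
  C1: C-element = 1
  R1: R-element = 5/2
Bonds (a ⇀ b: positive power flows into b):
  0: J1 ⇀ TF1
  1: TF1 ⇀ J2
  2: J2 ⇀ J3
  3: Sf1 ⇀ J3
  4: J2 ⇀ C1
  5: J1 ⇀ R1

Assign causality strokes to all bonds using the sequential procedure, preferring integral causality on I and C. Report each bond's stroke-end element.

b3 stroke at Sf1  (Sf1 (Sf) sets flow on bond)
b2 stroke at J3  (J3 flow already set via bond 3)
b1 stroke at J2  (J2 flow already set via bond 2)
b4 stroke at J2  (J2: bond 2 brought flow, rest push out)
b0 stroke at TF1  (TF1: transformer flips bond 1)
b5 stroke at J1  (only one effort-in slot at J1)

β0 |TF1
β1 |J2
β2 |J3
β3 |Sf1
β4 |J2
β5 |J1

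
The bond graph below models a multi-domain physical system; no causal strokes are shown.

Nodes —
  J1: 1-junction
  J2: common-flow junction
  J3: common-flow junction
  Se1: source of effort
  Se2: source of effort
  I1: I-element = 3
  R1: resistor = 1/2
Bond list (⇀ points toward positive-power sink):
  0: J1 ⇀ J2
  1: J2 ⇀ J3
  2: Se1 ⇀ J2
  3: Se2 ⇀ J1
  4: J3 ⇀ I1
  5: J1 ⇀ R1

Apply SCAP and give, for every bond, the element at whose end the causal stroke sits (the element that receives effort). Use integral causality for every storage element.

b2 |J2  (Se1 (Se) sets effort on bond)
b3 |J1  (Se2 fixes effort; stroke away)
b4 |I1  (I1 integral (f out))
b1 |J3  (J3 flow already set via bond 4)
b0 |J2  (common-f at J2 fixed by 1)
b5 |J1  (common-f at J1 fixed by 0)

β0 stroke→J2
β1 stroke→J3
β2 stroke→J2
β3 stroke→J1
β4 stroke→I1
β5 stroke→J1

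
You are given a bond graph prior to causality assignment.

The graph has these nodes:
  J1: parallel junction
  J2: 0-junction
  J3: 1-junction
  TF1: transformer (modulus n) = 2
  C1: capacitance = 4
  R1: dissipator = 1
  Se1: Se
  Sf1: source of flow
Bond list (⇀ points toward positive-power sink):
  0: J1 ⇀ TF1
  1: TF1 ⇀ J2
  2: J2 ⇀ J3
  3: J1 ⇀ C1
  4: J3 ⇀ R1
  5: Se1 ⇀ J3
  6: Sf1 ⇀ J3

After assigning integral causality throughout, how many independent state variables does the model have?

1  (C1 all integral)

bond 5 |J3  (Se1 (Se) sets effort on bond)
bond 6 |Sf1  (Sf1: flow source, stroke at near end)
bond 2 |J3  (J3: bond 6 brought flow, rest push out)
bond 4 |J3  (J3 flow already set via bond 6)
bond 1 |J2  (only one effort-in slot at J2)
bond 0 |TF1  (TF TF1: opposite of bond 1)
bond 3 |J1  (J1 needs exactly one e-in)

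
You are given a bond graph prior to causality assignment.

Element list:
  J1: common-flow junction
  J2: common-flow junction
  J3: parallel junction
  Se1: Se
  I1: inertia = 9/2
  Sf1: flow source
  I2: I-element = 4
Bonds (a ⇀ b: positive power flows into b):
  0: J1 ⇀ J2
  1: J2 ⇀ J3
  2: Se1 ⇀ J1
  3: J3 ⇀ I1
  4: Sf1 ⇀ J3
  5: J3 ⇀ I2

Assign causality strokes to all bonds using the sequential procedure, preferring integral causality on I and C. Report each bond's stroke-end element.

b2 →J1  (Se1: effort source, stroke at far end)
b4 →Sf1  (Sf1 fixes flow; stroke at Sf1)
b0 →J2  (closing 1-jn rule on J1)
b1 →J3  (only one flow-in slot at J2)
b3 →I1  (0-jn J3 has e-setter on 1)
b5 →I2  (common-e at J3 fixed by 1)

β0 →J2
β1 →J3
β2 →J1
β3 →I1
β4 →Sf1
β5 →I2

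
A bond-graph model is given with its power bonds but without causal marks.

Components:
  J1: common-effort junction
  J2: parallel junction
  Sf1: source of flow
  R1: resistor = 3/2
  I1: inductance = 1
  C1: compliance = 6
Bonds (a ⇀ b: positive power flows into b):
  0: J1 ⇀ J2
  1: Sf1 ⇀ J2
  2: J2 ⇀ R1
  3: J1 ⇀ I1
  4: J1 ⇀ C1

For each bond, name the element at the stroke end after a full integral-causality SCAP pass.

b1 →Sf1  (source Sf1 imposes f)
b3 →I1  (I1 integral (f out))
b4 →J1  (C1: C, integral causality)
b0 →J2  (0-jn J1 has e-setter on 4)
b2 →R1  (J2 effort already set via bond 0)

b0 |J2
b1 |Sf1
b2 |R1
b3 |I1
b4 |J1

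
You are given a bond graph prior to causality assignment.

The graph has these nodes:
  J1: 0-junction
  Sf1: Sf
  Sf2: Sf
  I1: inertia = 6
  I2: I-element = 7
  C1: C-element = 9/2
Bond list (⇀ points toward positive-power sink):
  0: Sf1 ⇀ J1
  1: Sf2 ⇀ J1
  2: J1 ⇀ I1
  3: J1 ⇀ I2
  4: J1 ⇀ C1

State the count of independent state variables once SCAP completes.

β0 |Sf1  (Sf1 (Sf) sets flow on bond)
β1 |Sf2  (Sf2 (Sf) sets flow on bond)
β2 |I1  (prefer integral on I1)
β3 |I2  (I2 outputs flow p/I2)
β4 |J1  (closing 0-jn rule on J1)

3  (C1, I1, I2 all integral)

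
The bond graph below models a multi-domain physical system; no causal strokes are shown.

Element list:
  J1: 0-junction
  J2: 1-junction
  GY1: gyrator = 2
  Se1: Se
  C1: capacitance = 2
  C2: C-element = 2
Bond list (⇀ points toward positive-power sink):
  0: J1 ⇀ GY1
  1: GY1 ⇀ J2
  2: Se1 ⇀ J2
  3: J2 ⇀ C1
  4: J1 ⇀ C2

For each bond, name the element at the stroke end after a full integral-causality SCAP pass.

#2 |J2  (Se1 (Se) sets effort on bond)
#3 |J2  (C1 outputs effort q/C1)
#1 |GY1  (J2: last free bond brings flow in)
#0 |GY1  (GY1: gyrator matches bond 1)
#4 |J1  (J1: last free bond brings effort in)

#0 stroke at GY1
#1 stroke at GY1
#2 stroke at J2
#3 stroke at J2
#4 stroke at J1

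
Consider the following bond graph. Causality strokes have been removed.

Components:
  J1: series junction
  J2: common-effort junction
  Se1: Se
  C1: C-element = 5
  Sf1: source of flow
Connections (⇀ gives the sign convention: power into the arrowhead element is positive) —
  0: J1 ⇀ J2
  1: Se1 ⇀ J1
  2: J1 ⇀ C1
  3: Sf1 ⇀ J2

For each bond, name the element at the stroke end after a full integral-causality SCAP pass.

b0 stroke→J2
b1 stroke→J1
b2 stroke→J1
b3 stroke→Sf1

b1 stroke→J1  (Se1: effort source, stroke at far end)
b3 stroke→Sf1  (Sf1 (Sf) sets flow on bond)
b0 stroke→J2  (J2: last free bond brings effort in)
b2 stroke→J1  (J1 flow already set via bond 0)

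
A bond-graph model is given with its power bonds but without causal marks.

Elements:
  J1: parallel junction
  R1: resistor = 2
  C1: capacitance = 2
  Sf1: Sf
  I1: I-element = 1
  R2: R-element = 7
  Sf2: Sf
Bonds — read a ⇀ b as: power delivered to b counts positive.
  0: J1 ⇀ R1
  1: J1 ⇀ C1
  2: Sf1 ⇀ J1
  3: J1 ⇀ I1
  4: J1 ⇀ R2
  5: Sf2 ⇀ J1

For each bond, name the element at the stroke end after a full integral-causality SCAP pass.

bond 2 →Sf1  (source Sf1 imposes f)
bond 5 →Sf2  (Sf2: flow source, stroke at near end)
bond 1 →J1  (prefer integral on C1)
bond 0 →R1  (common-e at J1 fixed by 1)
bond 3 →I1  (J1 effort already set via bond 1)
bond 4 →R2  (0-jn J1 has e-setter on 1)

b0 →R1
b1 →J1
b2 →Sf1
b3 →I1
b4 →R2
b5 →Sf2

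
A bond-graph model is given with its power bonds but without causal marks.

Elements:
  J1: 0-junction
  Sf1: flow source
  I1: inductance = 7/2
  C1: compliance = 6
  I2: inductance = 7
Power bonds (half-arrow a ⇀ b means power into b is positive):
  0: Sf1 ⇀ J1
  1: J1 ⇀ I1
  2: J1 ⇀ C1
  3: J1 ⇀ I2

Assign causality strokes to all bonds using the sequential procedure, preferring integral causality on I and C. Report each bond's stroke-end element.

β0 |Sf1  (source Sf1 imposes f)
β1 |I1  (I1 outputs flow p/I1)
β2 |J1  (C1 outputs effort q/C1)
β3 |I2  (0-jn J1 has e-setter on 2)

β0 →Sf1
β1 →I1
β2 →J1
β3 →I2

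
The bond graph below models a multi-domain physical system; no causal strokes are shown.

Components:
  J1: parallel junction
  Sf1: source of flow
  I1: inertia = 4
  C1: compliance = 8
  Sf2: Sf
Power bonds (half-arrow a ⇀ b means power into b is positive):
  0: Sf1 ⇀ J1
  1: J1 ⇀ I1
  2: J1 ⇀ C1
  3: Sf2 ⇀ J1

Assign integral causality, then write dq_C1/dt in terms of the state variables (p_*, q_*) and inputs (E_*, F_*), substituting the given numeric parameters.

dq_C1/dt = F_Sf1 + F_Sf2 - p_I1/4

b0 |Sf1  (source Sf1 imposes f)
b3 |Sf2  (Sf2 fixes flow; stroke at Sf2)
b1 |I1  (I1 outputs flow p/I1)
b2 |J1  (J1: last free bond brings effort in)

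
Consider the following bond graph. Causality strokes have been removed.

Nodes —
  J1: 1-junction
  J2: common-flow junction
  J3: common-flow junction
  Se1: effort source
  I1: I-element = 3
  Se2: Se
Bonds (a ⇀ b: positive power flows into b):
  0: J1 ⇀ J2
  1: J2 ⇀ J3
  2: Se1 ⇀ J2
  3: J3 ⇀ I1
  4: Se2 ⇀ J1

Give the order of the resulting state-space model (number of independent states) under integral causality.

1  (I1 all integral)

#2 stroke→J2  (Se1 fixes effort; stroke away)
#4 stroke→J1  (Se2: effort source, stroke at far end)
#0 stroke→J2  (closing 1-jn rule on J1)
#1 stroke→J3  (J2: last free bond brings flow in)
#3 stroke→I1  (J3: last free bond brings flow in)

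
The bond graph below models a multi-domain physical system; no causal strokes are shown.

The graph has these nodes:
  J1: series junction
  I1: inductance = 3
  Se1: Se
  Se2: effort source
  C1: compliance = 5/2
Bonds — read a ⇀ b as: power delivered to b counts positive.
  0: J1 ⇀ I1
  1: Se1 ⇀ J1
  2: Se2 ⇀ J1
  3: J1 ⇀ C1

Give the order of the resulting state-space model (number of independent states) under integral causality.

b1 stroke→J1  (Se1: effort source, stroke at far end)
b2 stroke→J1  (source Se2 imposes e)
b0 stroke→I1  (I1: I, integral causality)
b3 stroke→J1  (J1: bond 0 brought flow, rest push out)

2  (C1, I1 all integral)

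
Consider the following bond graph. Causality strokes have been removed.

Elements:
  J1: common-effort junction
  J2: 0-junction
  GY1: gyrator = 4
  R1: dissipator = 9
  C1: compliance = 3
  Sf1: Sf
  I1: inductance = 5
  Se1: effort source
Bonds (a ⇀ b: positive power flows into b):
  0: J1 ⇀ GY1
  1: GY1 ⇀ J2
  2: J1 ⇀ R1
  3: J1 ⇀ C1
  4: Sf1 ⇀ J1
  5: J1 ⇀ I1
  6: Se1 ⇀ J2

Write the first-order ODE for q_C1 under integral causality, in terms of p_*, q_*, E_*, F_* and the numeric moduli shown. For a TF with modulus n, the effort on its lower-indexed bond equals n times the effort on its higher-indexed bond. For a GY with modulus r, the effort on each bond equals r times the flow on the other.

β4 stroke→Sf1  (source Sf1 imposes f)
β6 stroke→J2  (source Se1 imposes e)
β1 stroke→GY1  (J2: bond 6 brought effort, rest push out)
β0 stroke→GY1  (GY1: gyrator matches bond 1)
β3 stroke→J1  (C1 integral (e out))
β2 stroke→R1  (J1 effort already set via bond 3)
β5 stroke→I1  (J1: bond 3 brought effort, rest push out)

dq_C1/dt = -E_Se1/4 + F_Sf1 - p_I1/5 - q_C1/27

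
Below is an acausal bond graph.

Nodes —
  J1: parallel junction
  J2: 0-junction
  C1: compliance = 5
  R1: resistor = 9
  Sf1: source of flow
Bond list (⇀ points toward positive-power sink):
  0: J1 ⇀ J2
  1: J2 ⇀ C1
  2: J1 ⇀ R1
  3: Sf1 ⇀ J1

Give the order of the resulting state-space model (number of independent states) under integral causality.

1  (C1 all integral)

#3 →Sf1  (Sf1: flow source, stroke at near end)
#1 →J2  (C1 integral (e out))
#0 →J1  (J2 effort already set via bond 1)
#2 →R1  (common-e at J1 fixed by 0)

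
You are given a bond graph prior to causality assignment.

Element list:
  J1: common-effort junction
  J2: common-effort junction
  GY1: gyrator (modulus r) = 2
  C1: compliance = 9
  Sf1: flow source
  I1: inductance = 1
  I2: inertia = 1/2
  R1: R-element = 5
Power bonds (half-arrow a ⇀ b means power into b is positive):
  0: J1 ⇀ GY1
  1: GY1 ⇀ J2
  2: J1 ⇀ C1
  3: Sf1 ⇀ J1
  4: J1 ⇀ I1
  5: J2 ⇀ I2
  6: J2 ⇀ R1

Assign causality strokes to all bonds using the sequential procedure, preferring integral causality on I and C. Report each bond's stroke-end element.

β3 stroke→Sf1  (Sf1 fixes flow; stroke at Sf1)
β2 stroke→J1  (C1 integral (e out))
β0 stroke→GY1  (common-e at J1 fixed by 2)
β4 stroke→I1  (common-e at J1 fixed by 2)
β1 stroke→GY1  (GY1: gyrator matches bond 0)
β5 stroke→I2  (I2: I, integral causality)
β6 stroke→J2  (J2 needs exactly one e-in)

#0 |GY1
#1 |GY1
#2 |J1
#3 |Sf1
#4 |I1
#5 |I2
#6 |J2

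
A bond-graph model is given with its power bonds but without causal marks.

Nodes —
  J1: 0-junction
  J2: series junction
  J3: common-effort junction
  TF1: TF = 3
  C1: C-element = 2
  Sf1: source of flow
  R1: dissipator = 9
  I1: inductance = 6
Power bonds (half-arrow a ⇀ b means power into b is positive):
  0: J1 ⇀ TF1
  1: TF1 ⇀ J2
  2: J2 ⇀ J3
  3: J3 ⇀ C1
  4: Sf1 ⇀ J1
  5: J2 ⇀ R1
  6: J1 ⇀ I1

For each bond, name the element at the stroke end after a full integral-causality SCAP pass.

bond 0 stroke→J1
bond 1 stroke→TF1
bond 2 stroke→J2
bond 3 stroke→J3
bond 4 stroke→Sf1
bond 5 stroke→J2
bond 6 stroke→I1

#4 stroke at Sf1  (Sf1 fixes flow; stroke at Sf1)
#3 stroke at J3  (C1 outputs effort q/C1)
#2 stroke at J2  (0-jn J3 has e-setter on 3)
#6 stroke at I1  (I1 outputs flow p/I1)
#0 stroke at J1  (J1: last free bond brings effort in)
#1 stroke at TF1  (TF1: transformer flips bond 0)
#5 stroke at J2  (common-f at J2 fixed by 1)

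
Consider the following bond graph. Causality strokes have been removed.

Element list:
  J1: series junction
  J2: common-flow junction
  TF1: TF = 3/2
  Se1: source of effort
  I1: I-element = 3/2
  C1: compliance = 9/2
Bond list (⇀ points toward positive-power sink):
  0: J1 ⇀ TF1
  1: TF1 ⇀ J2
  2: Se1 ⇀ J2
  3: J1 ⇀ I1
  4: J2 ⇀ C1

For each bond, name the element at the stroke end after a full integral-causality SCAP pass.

b2 |J2  (Se1 fixes effort; stroke away)
b3 |I1  (I1 integral (f out))
b0 |J1  (common-f at J1 fixed by 3)
b1 |TF1  (TF1 one-in-one-out from 0)
b4 |J2  (J2: bond 1 brought flow, rest push out)

β0 stroke→J1
β1 stroke→TF1
β2 stroke→J2
β3 stroke→I1
β4 stroke→J2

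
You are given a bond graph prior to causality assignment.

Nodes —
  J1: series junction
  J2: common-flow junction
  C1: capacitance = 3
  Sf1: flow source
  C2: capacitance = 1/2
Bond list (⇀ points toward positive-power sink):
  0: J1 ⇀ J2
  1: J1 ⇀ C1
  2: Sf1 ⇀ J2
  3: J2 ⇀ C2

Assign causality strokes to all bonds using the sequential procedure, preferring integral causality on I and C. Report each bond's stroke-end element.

#2 stroke at Sf1  (Sf1: flow source, stroke at near end)
#0 stroke at J2  (J2 flow already set via bond 2)
#3 stroke at J2  (J2 flow already set via bond 2)
#1 stroke at J1  (1-jn J1 has f-setter on 0)

β0 stroke at J2
β1 stroke at J1
β2 stroke at Sf1
β3 stroke at J2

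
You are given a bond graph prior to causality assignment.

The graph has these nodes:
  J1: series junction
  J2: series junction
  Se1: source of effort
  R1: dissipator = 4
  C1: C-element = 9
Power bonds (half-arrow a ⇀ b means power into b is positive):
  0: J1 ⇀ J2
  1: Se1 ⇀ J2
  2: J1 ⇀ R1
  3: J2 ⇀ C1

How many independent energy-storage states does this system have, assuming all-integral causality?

1  (C1 all integral)

bond 1 stroke at J2  (source Se1 imposes e)
bond 3 stroke at J2  (C1: C, integral causality)
bond 0 stroke at J1  (J2 needs exactly one f-in)
bond 2 stroke at R1  (only one flow-in slot at J1)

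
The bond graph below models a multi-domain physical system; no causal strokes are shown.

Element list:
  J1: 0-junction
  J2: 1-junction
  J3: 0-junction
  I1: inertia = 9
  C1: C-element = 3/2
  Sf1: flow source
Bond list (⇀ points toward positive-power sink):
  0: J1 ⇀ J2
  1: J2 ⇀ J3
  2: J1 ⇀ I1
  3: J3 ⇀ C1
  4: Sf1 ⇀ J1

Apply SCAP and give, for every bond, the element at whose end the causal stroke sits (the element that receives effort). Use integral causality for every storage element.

b0 →J1
b1 →J2
b2 →I1
b3 →J3
b4 →Sf1

b4 stroke→Sf1  (source Sf1 imposes f)
b2 stroke→I1  (I1: I, integral causality)
b0 stroke→J1  (only one effort-in slot at J1)
b1 stroke→J2  (J2 flow already set via bond 0)
b3 stroke→J3  (closing 0-jn rule on J3)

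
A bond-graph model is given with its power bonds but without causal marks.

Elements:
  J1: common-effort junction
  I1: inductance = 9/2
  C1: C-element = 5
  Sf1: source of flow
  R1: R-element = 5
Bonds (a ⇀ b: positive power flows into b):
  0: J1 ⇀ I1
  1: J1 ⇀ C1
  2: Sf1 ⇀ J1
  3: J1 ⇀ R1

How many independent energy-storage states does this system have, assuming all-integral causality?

β2 →Sf1  (Sf1: flow source, stroke at near end)
β0 →I1  (prefer integral on I1)
β1 →J1  (prefer integral on C1)
β3 →R1  (J1 effort already set via bond 1)

2  (C1, I1 all integral)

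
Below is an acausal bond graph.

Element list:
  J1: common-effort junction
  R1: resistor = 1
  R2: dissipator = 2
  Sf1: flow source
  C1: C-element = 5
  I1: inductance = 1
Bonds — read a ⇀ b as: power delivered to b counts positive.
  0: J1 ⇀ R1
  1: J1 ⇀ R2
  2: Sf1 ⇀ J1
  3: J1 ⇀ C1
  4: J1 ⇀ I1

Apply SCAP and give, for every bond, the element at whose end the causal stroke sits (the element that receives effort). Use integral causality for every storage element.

b2 |Sf1  (Sf1: flow source, stroke at near end)
b3 |J1  (C1 outputs effort q/C1)
b0 |R1  (0-jn J1 has e-setter on 3)
b1 |R2  (0-jn J1 has e-setter on 3)
b4 |I1  (J1: bond 3 brought effort, rest push out)

β0 |R1
β1 |R2
β2 |Sf1
β3 |J1
β4 |I1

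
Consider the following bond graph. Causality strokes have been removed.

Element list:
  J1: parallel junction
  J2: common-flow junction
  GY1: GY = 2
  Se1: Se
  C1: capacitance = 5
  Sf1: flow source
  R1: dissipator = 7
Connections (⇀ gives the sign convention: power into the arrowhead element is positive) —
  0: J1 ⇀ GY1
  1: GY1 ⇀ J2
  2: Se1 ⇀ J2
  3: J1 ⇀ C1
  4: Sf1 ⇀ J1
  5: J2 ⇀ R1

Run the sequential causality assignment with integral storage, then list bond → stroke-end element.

#0 →GY1
#1 →GY1
#2 →J2
#3 →J1
#4 →Sf1
#5 →J2

bond 2 stroke→J2  (Se1 (Se) sets effort on bond)
bond 4 stroke→Sf1  (source Sf1 imposes f)
bond 3 stroke→J1  (prefer integral on C1)
bond 0 stroke→GY1  (J1: bond 3 brought effort, rest push out)
bond 1 stroke→GY1  (GY1: gyrator matches bond 0)
bond 5 stroke→J2  (J2 flow already set via bond 1)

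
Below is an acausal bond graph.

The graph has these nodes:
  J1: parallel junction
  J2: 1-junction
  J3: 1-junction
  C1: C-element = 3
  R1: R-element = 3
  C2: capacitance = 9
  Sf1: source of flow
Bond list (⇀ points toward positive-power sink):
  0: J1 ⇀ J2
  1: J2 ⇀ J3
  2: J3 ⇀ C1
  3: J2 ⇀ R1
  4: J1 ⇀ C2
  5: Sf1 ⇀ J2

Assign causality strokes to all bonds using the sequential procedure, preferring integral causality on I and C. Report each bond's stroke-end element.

β0 →J2
β1 →J2
β2 →J3
β3 →J2
β4 →J1
β5 →Sf1

β5 stroke→Sf1  (Sf1 (Sf) sets flow on bond)
β0 stroke→J2  (common-f at J2 fixed by 5)
β1 stroke→J2  (common-f at J2 fixed by 5)
β3 stroke→J2  (J2: bond 5 brought flow, rest push out)
β2 stroke→J3  (J3 flow already set via bond 1)
β4 stroke→J1  (J1 needs exactly one e-in)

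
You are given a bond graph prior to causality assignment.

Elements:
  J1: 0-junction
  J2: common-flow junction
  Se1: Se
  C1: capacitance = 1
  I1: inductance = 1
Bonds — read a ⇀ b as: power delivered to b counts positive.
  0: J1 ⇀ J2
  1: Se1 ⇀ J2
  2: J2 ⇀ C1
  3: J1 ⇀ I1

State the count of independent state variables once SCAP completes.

bond 1 stroke at J2  (source Se1 imposes e)
bond 2 stroke at J2  (C1: C, integral causality)
bond 0 stroke at J1  (only one flow-in slot at J2)
bond 3 stroke at I1  (0-jn J1 has e-setter on 0)

2  (C1, I1 all integral)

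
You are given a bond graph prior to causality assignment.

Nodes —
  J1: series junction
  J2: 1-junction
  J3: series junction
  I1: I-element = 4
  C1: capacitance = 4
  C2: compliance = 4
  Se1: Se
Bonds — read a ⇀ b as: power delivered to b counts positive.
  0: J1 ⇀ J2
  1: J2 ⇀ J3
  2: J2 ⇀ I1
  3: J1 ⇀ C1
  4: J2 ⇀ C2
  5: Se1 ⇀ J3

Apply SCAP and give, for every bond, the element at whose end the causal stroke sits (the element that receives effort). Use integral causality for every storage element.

bond 5 stroke at J3  (source Se1 imposes e)
bond 1 stroke at J2  (only one flow-in slot at J3)
bond 2 stroke at I1  (I1 outputs flow p/I1)
bond 0 stroke at J2  (J2: bond 2 brought flow, rest push out)
bond 4 stroke at J2  (J2: bond 2 brought flow, rest push out)
bond 3 stroke at J1  (1-jn J1 has f-setter on 0)

b0 |J2
b1 |J2
b2 |I1
b3 |J1
b4 |J2
b5 |J3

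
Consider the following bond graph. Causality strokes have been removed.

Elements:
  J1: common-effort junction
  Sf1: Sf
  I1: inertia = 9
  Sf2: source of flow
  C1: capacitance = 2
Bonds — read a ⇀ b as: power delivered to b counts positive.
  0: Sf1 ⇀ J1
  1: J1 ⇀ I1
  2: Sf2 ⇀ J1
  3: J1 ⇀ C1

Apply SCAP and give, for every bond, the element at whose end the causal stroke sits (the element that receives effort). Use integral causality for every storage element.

β0 stroke at Sf1
β1 stroke at I1
β2 stroke at Sf2
β3 stroke at J1

#0 →Sf1  (Sf1 (Sf) sets flow on bond)
#2 →Sf2  (Sf2 fixes flow; stroke at Sf2)
#1 →I1  (prefer integral on I1)
#3 →J1  (J1: last free bond brings effort in)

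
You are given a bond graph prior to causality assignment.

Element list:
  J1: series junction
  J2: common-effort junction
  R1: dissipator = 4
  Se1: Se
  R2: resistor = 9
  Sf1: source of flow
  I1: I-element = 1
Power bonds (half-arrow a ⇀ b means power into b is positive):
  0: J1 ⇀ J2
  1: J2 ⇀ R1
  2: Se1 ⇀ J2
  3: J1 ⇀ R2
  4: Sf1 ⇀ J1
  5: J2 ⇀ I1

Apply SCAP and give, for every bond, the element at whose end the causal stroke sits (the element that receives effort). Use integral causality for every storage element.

bond 0 →J1
bond 1 →R1
bond 2 →J2
bond 3 →J1
bond 4 →Sf1
bond 5 →I1

b2 |J2  (Se1 (Se) sets effort on bond)
b4 |Sf1  (source Sf1 imposes f)
b0 |J1  (J1: bond 4 brought flow, rest push out)
b3 |J1  (1-jn J1 has f-setter on 4)
b1 |R1  (0-jn J2 has e-setter on 2)
b5 |I1  (common-e at J2 fixed by 2)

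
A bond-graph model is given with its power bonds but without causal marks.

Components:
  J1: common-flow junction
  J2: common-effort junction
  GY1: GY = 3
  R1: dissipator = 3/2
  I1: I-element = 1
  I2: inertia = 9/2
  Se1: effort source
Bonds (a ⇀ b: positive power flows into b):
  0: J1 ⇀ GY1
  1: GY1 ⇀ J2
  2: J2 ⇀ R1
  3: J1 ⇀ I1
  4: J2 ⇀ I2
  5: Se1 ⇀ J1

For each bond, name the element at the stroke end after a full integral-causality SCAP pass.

b0 stroke→J1
b1 stroke→J2
b2 stroke→R1
b3 stroke→I1
b4 stroke→I2
b5 stroke→J1

β5 stroke at J1  (Se1 fixes effort; stroke away)
β3 stroke at I1  (I1 integral (f out))
β0 stroke at J1  (J1 flow already set via bond 3)
β1 stroke at J2  (GY GY1: same side as bond 0)
β2 stroke at R1  (J2 effort already set via bond 1)
β4 stroke at I2  (0-jn J2 has e-setter on 1)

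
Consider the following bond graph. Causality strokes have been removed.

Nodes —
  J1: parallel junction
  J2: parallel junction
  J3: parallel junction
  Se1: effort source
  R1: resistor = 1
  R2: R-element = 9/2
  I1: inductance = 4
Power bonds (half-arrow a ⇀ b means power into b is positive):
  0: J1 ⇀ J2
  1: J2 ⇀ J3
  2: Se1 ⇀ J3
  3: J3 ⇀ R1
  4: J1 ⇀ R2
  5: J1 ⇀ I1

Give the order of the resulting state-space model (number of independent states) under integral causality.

1  (I1 all integral)

#2 |J3  (Se1 fixes effort; stroke away)
#1 |J2  (0-jn J3 has e-setter on 2)
#3 |R1  (0-jn J3 has e-setter on 2)
#0 |J1  (common-e at J2 fixed by 1)
#4 |R2  (J1 effort already set via bond 0)
#5 |I1  (J1: bond 0 brought effort, rest push out)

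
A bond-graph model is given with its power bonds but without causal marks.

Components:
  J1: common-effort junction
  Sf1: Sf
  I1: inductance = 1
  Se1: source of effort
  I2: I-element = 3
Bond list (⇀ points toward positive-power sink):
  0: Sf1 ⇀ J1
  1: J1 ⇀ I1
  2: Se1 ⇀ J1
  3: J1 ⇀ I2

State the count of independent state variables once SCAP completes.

2  (I1, I2 all integral)

bond 0 stroke→Sf1  (Sf1 fixes flow; stroke at Sf1)
bond 2 stroke→J1  (Se1 (Se) sets effort on bond)
bond 1 stroke→I1  (0-jn J1 has e-setter on 2)
bond 3 stroke→I2  (common-e at J1 fixed by 2)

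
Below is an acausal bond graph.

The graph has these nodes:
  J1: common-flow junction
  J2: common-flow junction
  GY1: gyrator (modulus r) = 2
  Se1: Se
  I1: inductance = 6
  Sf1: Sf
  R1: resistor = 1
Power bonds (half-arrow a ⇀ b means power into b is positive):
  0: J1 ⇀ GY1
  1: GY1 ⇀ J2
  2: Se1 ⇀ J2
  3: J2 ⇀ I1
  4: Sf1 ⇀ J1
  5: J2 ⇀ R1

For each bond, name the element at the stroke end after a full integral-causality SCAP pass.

b0 stroke→J1
b1 stroke→J2
b2 stroke→J2
b3 stroke→I1
b4 stroke→Sf1
b5 stroke→J2

bond 2 stroke at J2  (source Se1 imposes e)
bond 4 stroke at Sf1  (Sf1: flow source, stroke at near end)
bond 0 stroke at J1  (J1 flow already set via bond 4)
bond 1 stroke at J2  (GY GY1: same side as bond 0)
bond 3 stroke at I1  (I1: I, integral causality)
bond 5 stroke at J2  (J2 flow already set via bond 3)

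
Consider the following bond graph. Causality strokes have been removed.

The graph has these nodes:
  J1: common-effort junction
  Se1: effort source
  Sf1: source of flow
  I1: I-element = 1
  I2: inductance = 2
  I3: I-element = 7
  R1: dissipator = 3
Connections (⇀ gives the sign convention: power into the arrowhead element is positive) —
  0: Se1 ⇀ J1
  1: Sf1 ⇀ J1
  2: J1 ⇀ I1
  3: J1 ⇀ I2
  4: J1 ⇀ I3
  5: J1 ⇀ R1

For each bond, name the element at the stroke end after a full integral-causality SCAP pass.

bond 0 stroke at J1  (Se1 fixes effort; stroke away)
bond 1 stroke at Sf1  (Sf1 fixes flow; stroke at Sf1)
bond 2 stroke at I1  (J1: bond 0 brought effort, rest push out)
bond 3 stroke at I2  (common-e at J1 fixed by 0)
bond 4 stroke at I3  (J1: bond 0 brought effort, rest push out)
bond 5 stroke at R1  (J1: bond 0 brought effort, rest push out)

#0 |J1
#1 |Sf1
#2 |I1
#3 |I2
#4 |I3
#5 |R1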